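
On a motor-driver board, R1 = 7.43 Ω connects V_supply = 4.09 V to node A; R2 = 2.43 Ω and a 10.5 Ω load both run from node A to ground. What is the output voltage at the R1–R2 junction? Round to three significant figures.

V_out ≈ 0.858 V

First combine the lower leg with the load: R2 ‖ R_L = 1.973 Ω.
Voltage divider with the loaded lower leg: V_out = 4.09 × 1.973/(7.43 + 1.973) = 4.09 × 0.2099 = 0.8583 V.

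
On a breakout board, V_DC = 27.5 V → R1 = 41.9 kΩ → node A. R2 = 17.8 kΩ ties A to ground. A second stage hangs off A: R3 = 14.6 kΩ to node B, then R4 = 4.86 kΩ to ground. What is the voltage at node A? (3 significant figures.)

V_A ≈ 4.99 V

Node A sees R2 in parallel with the series input of stage 2, R3 + R4 = 19.46 kΩ.
Effective lower resistance at A: R2 ‖ 19.46 = 9.297 kΩ.
First divider: V_A = V_DC · 9.297/(41.9 + 9.297) = 4.994 V.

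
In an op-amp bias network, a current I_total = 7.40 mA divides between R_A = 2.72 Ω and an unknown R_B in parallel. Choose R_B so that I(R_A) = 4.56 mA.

Two-branch current divider: I_A = I_total · R_B/(R_A + R_B).
With f = 0.6162, R_B = R_A · f/(1−f) = 2.72 × 1.606 = 4.367 Ω.

R_B ≈ 4.37 Ω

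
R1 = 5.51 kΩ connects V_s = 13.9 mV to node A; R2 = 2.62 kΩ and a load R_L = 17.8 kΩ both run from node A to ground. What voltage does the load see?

V_out ≈ 4.07 mV

R2 ‖ R_L = (2.62 × 17.8)/(2.62 + 17.8) = 2.284 kΩ.
Then V_out = V_s · R2'/(R1 + R2') = 13.9 × 2.284/7.794 = 4.073 mV.
(Unloaded it would be 4.48 mV; the load pulls it down.)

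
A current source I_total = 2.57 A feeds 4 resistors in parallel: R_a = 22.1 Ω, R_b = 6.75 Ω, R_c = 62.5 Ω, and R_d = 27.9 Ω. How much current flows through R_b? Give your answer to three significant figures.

ΣG = 1/22.1 + 1/6.75 + 1/62.5 + 1/27.9 = 0.2452.
By the current-divider rule, I = I_total · G_k/ΣG = 2.57 × 0.6041 = 1.553 A.

I ≈ 1.55 A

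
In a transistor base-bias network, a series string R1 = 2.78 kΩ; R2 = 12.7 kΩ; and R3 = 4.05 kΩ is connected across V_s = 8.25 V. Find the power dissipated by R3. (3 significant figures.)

The common current is I = 8.25/19.53 = 0.4224 mA.
P = I²R = 0.1784 × 4.05 = 0.7227 mW.

P ≈ 0.723 mW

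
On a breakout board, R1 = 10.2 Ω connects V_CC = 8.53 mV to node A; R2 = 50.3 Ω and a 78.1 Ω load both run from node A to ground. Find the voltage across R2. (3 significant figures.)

V_out ≈ 6.40 mV

The load sits in parallel with R2, giving an effective lower resistance R2' = R2·R_L/(R2+R_L) = 30.60 Ω.
Then V_out = V_CC · R2'/(R1 + R2') = 8.53 × 30.60/40.80 = 6.397 mV.
(Unloaded it would be 7.09 mV; the load pulls it down.)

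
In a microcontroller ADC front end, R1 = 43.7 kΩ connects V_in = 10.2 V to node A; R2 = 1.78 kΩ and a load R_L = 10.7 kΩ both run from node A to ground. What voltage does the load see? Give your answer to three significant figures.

V_out ≈ 0.344 V

First combine the lower leg with the load: R2 ‖ R_L = 1.526 kΩ.
Then V_out = V_in · R2'/(R1 + R2') = 10.2 × 1.526/45.23 = 0.3442 V.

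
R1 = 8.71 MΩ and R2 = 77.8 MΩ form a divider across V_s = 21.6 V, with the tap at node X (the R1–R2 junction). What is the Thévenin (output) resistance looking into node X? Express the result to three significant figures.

R_th ≈ 7.83 MΩ

Zeroing V_s shorts the top of R1 to ground, so R_th = R1 ‖ R2 = 7.833 MΩ.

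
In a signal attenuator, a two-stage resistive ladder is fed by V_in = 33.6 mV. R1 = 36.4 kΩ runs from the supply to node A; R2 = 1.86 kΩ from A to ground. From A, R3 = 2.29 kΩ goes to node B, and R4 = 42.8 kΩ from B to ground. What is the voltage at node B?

The second stage (R3 + R4 = 45.09 kΩ) loads node A in parallel with R2.
R2 ‖ (R3+R4) = 1.786 kΩ.
First divider: V_A = V_in · 1.786/(36.4 + 1.786) = 1.572 mV.
Then the unloaded second divider: V_B = V_A × R4/(R3+R4) = 1.572 × 0.9492 = 1.492 mV.

V_B ≈ 1.49 mV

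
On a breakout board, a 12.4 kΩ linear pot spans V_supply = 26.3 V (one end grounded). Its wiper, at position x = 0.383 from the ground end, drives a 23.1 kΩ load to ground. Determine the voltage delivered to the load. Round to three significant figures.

V_out ≈ 8.94 V

Split the track: R_lower = x·R_p = 4.749 kΩ, R_upper = (1−x)·R_p = 7.651 kΩ.
Lower segment in parallel with the load: 4.749 ‖ 23.1 = 3.939 kΩ.
V_out = 26.3 × 3.939/(7.651 + 3.939) = 8.939 V.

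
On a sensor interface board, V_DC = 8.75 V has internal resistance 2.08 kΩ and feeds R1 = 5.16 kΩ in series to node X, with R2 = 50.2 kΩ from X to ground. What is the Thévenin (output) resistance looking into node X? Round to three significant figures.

R1' = 2.08 + 5.16 = 7.240 kΩ (source resistance + R1).
Looking into X with the source shorted: R_th = R1'·R2/(R1'+R2) = 7.240 × 50.2/57.44 = 6.327 kΩ.

R_th ≈ 6.33 kΩ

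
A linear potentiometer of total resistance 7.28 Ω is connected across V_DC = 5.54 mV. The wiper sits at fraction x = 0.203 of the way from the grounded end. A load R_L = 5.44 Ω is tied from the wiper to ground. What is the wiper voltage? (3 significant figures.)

V_out ≈ 0.924 mV

Lower segment x·R_p = 1.478 Ω; upper segment (1−x)·R_p = 5.802 Ω.
Lower segment in parallel with the load: 1.478 ‖ 5.44 = 1.162 Ω.
V_out = 5.54 × 1.162/(5.802 + 1.162) = 0.9245 mV.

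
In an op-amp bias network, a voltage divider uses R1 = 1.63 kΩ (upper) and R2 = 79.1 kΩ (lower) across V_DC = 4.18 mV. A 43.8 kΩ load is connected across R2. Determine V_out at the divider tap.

First combine the lower leg with the load: R2 ‖ R_L = 28.19 kΩ.
Now apply the divider: V_out = 4.18 × 0.9453 = 3.952 mV.

V_out ≈ 3.95 mV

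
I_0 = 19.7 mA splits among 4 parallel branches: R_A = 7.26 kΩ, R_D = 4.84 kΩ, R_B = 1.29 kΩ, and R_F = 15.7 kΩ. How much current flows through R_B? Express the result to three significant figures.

ΣG = 1/7.26 + 1/4.84 + 1/1.29 + 1/15.7 = 1.183.
By the current-divider rule, I = I_0 · G_k/ΣG = 19.7 × 0.6551 = 12.91 mA.

I ≈ 12.9 mA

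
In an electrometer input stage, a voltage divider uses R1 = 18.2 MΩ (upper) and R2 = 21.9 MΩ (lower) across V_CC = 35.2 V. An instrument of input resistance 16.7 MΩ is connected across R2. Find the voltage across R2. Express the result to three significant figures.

V_out ≈ 12.1 V

The load sits in parallel with R2, giving an effective lower resistance R2' = R2·R_L/(R2+R_L) = 9.475 MΩ.
Now apply the divider: V_out = 35.2 × 0.3424 = 12.05 V.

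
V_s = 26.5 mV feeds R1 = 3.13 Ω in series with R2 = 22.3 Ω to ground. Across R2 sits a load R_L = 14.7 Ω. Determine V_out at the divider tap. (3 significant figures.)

First combine the lower leg with the load: R2 ‖ R_L = 8.860 Ω.
Voltage divider with the loaded lower leg: V_out = 26.5 × 8.860/(3.13 + 8.860) = 26.5 × 0.7389 = 19.58 mV.
(Unloaded it would be 23.2 mV; the load pulls it down.)

V_out ≈ 19.6 mV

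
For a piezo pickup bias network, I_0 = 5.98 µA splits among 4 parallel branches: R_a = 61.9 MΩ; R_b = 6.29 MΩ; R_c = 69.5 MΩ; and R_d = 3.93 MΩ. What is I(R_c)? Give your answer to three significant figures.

I ≈ 0.194 µA

Total conductance ΣG = 1/61.9 + 1/6.29 + 1/69.5 + 1/3.93 = 0.4440 (units of 1/MΩ).
Current divider: I(R_c) = I_0 · G_k/ΣG = 5.98 × (0.01439/0.4440) = 5.98 × 0.03241 = 0.1938 µA.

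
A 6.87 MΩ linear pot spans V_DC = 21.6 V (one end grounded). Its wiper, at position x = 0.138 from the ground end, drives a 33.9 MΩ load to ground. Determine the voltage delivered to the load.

V_out ≈ 2.91 V

Split the track: R_lower = x·R_p = 0.9481 MΩ, R_upper = (1−x)·R_p = 5.922 MΩ.
(x·R_p) ‖ R_L = 0.9223 MΩ.
Then V_out = V_DC · 0.9223/(5.922 + 0.9223) = 2.911 V.
(Unloaded: V_out = x·V_DC = 2.98 V.)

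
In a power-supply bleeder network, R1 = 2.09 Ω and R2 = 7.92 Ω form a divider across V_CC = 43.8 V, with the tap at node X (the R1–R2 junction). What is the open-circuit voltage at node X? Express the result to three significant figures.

V_th ≈ 34.7 V

With X open, the divider is unloaded: V_th = 43.8 × 7.92/10.01 = 34.65 V.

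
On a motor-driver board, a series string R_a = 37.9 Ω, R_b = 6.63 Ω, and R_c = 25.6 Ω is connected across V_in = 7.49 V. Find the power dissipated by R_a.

The common current is I = 7.49/70.13 = 0.1068 A.
P = I²R = 0.01141 × 37.9 = 0.4323 W.

P ≈ 0.432 W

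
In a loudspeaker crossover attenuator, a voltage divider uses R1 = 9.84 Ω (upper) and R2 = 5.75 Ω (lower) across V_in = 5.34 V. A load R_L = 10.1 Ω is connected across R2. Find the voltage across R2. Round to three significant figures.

V_out ≈ 1.45 V

The load sits in parallel with R2, giving an effective lower resistance R2' = R2·R_L/(R2+R_L) = 3.664 Ω.
Then V_out = V_in · R2'/(R1 + R2') = 5.34 × 3.664/13.50 = 1.449 V.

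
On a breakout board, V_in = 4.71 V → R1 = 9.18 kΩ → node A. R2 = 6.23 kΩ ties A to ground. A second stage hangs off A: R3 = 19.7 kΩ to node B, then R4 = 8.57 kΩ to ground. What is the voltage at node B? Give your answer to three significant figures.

The second stage (R3 + R4 = 28.27 kΩ) loads node A in parallel with R2.
R2 ‖ (R3+R4) = 5.105 kΩ.
So V_A = 4.71 × 0.3574 = 1.683 V.
Then the unloaded second divider: V_B = V_A × R4/(R3+R4) = 1.683 × 0.3031 = 0.5103 V.

V_B ≈ 0.510 V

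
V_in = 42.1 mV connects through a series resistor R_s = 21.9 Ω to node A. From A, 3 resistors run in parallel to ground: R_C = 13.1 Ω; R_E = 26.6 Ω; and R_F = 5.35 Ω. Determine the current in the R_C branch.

Equivalent of the parallel group: R_p = 3.324 Ω.
V_A = 42.1 × 3.324/25.22 = 5.548 mV.
I(R_C) = V_A / R_C = 5.548/13.1 = 0.4235 mA.

I ≈ 0.424 mA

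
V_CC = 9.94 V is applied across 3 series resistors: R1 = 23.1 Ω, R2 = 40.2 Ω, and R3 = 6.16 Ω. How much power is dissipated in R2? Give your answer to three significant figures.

The common current is I = 9.94/69.46 = 0.1431 A.
P(R2) = I²·R2 = (0.1431)² × 40.2 = 0.8232 W.

P ≈ 0.823 W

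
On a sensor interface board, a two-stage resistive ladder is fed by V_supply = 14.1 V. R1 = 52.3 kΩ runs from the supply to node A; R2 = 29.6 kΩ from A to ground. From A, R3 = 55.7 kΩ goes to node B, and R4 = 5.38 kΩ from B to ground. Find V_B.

V_B ≈ 0.343 V

Looking into the second stage from A: R3 + R4 = 61.08 kΩ appears in parallel with R2.
R2 ‖ (R3+R4) = 19.94 kΩ.
V_A = 14.1 × 19.94/(52.3 + 19.94) = 3.892 V.
Then the unloaded second divider: V_B = V_A × R4/(R3+R4) = 3.892 × 0.08808 = 0.3428 V.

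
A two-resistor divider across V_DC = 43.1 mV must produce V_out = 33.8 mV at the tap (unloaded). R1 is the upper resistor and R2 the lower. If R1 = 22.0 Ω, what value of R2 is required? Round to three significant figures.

R2 ≈ 80.0 Ω

The divider ratio is R2/(R1+R2) = 33.8/43.1 = 0.7842.
So R2 = R1 · V_out/(V_DC − V_out) = 22.0 × 33.8/(43.1 − 33.8) = 22.0 × 3.634 = 79.96 Ω.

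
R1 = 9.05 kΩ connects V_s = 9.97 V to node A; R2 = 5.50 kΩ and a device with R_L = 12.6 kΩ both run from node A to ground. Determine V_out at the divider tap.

The load sits in parallel with R2, giving an effective lower resistance R2' = R2·R_L/(R2+R_L) = 3.829 kΩ.
Then V_out = V_s · R2'/(R1 + R2') = 9.97 × 3.829/12.88 = 2.964 V.

V_out ≈ 2.96 V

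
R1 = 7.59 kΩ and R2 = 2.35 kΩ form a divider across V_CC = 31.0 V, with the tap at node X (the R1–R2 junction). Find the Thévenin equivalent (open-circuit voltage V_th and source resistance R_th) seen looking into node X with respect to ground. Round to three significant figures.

V_th ≈ 7.33 V, R_th ≈ 1.79 kΩ

Open-circuit (no load on X): V_th = V_CC · R2/(R1 + R2) = 31.0 × 2.35/(7.590 + 2.35) = 7.329 V.
Looking into X with the source shorted: R_th = R1·R2/(R1+R2) = 7.590 × 2.35/9.940 = 1.794 kΩ.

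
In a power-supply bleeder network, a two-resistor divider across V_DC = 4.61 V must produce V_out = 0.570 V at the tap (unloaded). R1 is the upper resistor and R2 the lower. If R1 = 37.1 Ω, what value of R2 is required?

Required fraction k = V_out/V_DC = 0.1236.
R2 = R1 · 0.1236/(1 − 0.1236) = 5.234 Ω.

R2 ≈ 5.23 Ω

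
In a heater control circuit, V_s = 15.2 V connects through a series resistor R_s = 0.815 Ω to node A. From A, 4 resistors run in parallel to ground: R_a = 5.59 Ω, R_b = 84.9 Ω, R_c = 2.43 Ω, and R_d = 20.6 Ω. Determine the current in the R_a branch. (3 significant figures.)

I ≈ 1.78 A

Equivalent of the parallel group: R_p = 1.537 Ω.
Node voltage V_A = V_s · R_p/(R_s + R_p) = 15.2 × 0.6534 = 9.932 V.
I(R_a) = V_A / R_a = 9.932/5.59 = 1.777 A.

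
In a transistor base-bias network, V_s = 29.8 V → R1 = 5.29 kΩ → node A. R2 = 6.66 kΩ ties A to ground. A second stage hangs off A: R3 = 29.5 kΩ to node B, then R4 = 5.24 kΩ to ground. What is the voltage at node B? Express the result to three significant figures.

V_B ≈ 2.31 V

Looking into the second stage from A: R3 + R4 = 34.74 kΩ appears in parallel with R2.
Effective lower resistance at A: R2 ‖ 34.74 = 5.589 kΩ.
First divider: V_A = V_s · 5.589/(5.29 + 5.589) = 15.31 V.
Stage 2 is unloaded, so V_B = V_A · R4/(R3+R4) = 15.31 × 5.24/34.74 = 2.309 V.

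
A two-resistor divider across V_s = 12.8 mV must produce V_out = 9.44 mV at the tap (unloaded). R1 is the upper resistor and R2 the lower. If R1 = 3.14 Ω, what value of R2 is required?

R2 ≈ 8.82 Ω

V_out/V_s = R2/(R1+R2) = 0.7375.
So R2 = R1 · V_out/(V_s − V_out) = 3.14 × 9.44/(12.8 − 9.44) = 3.14 × 2.810 = 8.822 Ω.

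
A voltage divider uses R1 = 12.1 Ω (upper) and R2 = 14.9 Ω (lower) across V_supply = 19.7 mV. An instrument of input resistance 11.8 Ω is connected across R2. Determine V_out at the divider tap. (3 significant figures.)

V_out ≈ 6.94 mV

R2 ‖ R_L = (14.9 × 11.8)/(14.9 + 11.8) = 6.585 Ω.
Now apply the divider: V_out = 19.7 × 0.3524 = 6.943 mV.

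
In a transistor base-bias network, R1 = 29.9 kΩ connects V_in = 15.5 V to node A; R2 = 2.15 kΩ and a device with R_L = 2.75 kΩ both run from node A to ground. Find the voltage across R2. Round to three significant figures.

V_out ≈ 0.601 V

The load sits in parallel with R2, giving an effective lower resistance R2' = R2·R_L/(R2+R_L) = 1.207 kΩ.
Voltage divider with the loaded lower leg: V_out = 15.5 × 1.207/(29.9 + 1.207) = 15.5 × 0.03879 = 0.6012 V.
(Unloaded it would be 1.04 V; the load pulls it down.)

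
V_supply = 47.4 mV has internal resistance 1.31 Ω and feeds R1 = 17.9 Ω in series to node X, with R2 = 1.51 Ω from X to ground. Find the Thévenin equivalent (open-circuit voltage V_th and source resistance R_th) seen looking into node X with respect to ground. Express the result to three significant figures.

R1' = 1.31 + 17.9 = 19.21 Ω (source resistance + R1).
Open-circuit (no load on X): V_th = V_supply · R2/(R1' + R2) = 47.4 × 1.51/(19.21 + 1.51) = 3.454 mV.
With V_supply suppressed (replaced by a short), R_th = R1' ‖ R2 = (19.21 × 1.51)/(19.21 + 1.51) = 1.400 Ω.

V_th ≈ 3.45 mV, R_th ≈ 1.40 Ω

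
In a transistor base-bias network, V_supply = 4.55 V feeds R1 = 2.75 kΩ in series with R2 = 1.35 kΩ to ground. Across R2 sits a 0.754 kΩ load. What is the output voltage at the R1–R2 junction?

V_out ≈ 0.681 V

First combine the lower leg with the load: R2 ‖ R_L = 0.4838 kΩ.
Then V_out = V_supply · R2'/(R1 + R2') = 4.55 × 0.4838/3.234 = 0.6807 V.
(Unloaded it would be 1.50 V; the load pulls it down.)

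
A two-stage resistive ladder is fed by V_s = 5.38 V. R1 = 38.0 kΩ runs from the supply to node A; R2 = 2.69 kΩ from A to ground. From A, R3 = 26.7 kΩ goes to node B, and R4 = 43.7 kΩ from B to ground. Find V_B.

Node A sees R2 in parallel with the series input of stage 2, R3 + R4 = 70.40 kΩ.
Effective lower resistance at A: R2 ‖ 70.40 = 2.591 kΩ.
V_A = 5.38 × 2.591/(38.0 + 2.591) = 0.3434 V.
Then the unloaded second divider: V_B = V_A × R4/(R3+R4) = 0.3434 × 0.6207 = 0.2132 V.

V_B ≈ 0.213 V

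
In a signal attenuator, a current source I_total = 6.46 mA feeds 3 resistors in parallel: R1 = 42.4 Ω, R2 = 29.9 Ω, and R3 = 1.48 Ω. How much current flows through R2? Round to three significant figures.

I ≈ 0.295 mA

Conductances: ΣG = 1/42.4 + 1/29.9 + 1/1.48 = 0.7327 (1/Ω).
R2 takes the fraction G_k/ΣG = 0.03344/0.7327 = 0.04565, so I = 6.46 × 0.04565 = 0.2949 mA.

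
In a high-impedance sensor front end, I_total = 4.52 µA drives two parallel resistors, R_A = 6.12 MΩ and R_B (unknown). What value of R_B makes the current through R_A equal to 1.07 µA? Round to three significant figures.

Two-branch current divider: I_A = I_total · R_B/(R_A + R_B).
With f = 0.2367, R_B = R_A · f/(1−f) = 6.12 × 0.3101 = 1.898 MΩ.

R_B ≈ 1.90 MΩ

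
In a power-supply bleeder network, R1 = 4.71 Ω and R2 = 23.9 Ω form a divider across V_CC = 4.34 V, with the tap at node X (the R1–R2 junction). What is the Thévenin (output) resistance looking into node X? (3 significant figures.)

R_th ≈ 3.93 Ω

With V_CC suppressed (replaced by a short), R_th = R1 ‖ R2 = (4.710 × 23.9)/(4.710 + 23.9) = 3.935 Ω.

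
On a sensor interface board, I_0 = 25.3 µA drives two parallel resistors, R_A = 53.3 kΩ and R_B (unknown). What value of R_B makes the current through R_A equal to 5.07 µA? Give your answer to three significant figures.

Two-branch current divider: I_A = I_0 · R_B/(R_A + R_B).
With f = 0.2004, R_B = R_A · f/(1−f) = 53.3 × 0.2506 = 13.36 kΩ.

R_B ≈ 13.4 kΩ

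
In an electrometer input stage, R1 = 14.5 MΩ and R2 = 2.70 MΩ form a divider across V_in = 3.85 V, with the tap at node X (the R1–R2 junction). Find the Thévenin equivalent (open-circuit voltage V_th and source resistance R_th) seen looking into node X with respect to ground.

Open-circuit (no load on X): V_th = V_in · R2/(R1 + R2) = 3.85 × 2.70/(14.50 + 2.70) = 0.6044 V.
Zeroing V_in shorts the top of R1 to ground, so R_th = R1 ‖ R2 = 2.276 MΩ.

V_th ≈ 0.604 V, R_th ≈ 2.28 MΩ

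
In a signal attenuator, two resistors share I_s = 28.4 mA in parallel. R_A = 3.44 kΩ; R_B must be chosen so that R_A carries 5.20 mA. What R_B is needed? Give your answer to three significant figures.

In a two-way split, I_A/I_s = R_B/(R_A + R_B).
With f = 0.1831, R_B = R_A · f/(1−f) = 3.44 × 0.2241 = 0.7710 kΩ.

R_B ≈ 0.771 kΩ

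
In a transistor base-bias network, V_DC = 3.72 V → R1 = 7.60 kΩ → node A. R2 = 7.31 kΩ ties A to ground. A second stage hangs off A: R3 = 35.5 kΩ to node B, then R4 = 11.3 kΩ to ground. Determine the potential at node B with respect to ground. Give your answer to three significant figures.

Node A sees R2 in parallel with the series input of stage 2, R3 + R4 = 46.80 kΩ.
R2 ‖ (R3+R4) = 6.322 kΩ.
V_A = 3.72 × 6.322/(7.60 + 6.322) = 1.689 V.
Stage 2 is unloaded, so V_B = V_A · R4/(R3+R4) = 1.689 × 11.3/46.80 = 0.4079 V.

V_B ≈ 0.408 V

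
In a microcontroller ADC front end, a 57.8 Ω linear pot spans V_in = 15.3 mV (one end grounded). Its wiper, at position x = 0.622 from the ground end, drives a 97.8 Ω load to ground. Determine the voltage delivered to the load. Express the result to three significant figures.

V_out ≈ 8.36 mV

Split the track: R_lower = x·R_p = 35.95 Ω, R_upper = (1−x)·R_p = 21.85 Ω.
Lower segment in parallel with the load: 35.95 ‖ 97.8 = 26.29 Ω.
Then V_out = V_in · 26.29/(21.85 + 26.29) = 8.356 mV.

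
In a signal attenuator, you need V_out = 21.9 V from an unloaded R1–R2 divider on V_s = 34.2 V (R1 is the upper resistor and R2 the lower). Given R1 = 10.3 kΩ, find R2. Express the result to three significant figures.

Required fraction k = V_out/V_s = 0.6404.
Rearranging, R2 = R1·k/(1−k) = 10.3 × 1.780 = 18.34 kΩ.

R2 ≈ 18.3 kΩ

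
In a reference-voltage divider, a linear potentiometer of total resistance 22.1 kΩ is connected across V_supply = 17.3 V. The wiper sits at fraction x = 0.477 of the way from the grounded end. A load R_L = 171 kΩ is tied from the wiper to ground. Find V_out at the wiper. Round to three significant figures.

Lower segment x·R_p = 10.54 kΩ; upper segment (1−x)·R_p = 11.56 kΩ.
Lower segment in parallel with the load: 10.54 ‖ 171 = 9.930 kΩ.
V_out = 17.3 × 9.930/(11.56 + 9.930) = 7.994 V.

V_out ≈ 7.99 V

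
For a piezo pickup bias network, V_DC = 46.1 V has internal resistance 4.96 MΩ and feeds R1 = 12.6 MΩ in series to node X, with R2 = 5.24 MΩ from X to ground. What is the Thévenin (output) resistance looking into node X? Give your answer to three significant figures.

R1' = 4.96 + 12.6 = 17.56 MΩ (source resistance + R1).
Looking into X with the source shorted: R_th = R1'·R2/(R1'+R2) = 17.56 × 5.24/22.80 = 4.036 MΩ.

R_th ≈ 4.04 MΩ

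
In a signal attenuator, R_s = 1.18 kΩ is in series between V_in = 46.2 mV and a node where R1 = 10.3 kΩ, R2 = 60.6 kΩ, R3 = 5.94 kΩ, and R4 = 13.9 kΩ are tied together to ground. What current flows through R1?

Parallel bank: R_p = 1/(1/10.3 + 1/60.6 + 1/5.94 + 1/13.9) = 2.826 kΩ.
Node voltage V_A = V_in · R_p/(R_s + R_p) = 46.2 × 0.7054 = 32.59 mV.
I(R1) = V_A / R1 = 32.59/10.3 = 3.164 µA.

I ≈ 3.16 µA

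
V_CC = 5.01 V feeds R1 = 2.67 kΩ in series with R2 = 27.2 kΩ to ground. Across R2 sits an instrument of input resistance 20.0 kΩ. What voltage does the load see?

R2 ‖ R_L = (27.2 × 20.0)/(27.2 + 20.0) = 11.53 kΩ.
Then V_out = V_CC · R2'/(R1 + R2') = 5.01 × 11.53/14.20 = 4.068 V.

V_out ≈ 4.07 V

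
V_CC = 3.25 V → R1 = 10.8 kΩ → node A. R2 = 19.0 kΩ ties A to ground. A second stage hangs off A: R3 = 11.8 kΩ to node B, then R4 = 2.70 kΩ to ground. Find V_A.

V_A ≈ 1.40 V

Node A sees R2 in parallel with the series input of stage 2, R3 + R4 = 14.50 kΩ.
R2 ‖ (R3+R4) = 8.224 kΩ.
First divider: V_A = V_CC · 8.224/(10.8 + 8.224) = 1.405 V.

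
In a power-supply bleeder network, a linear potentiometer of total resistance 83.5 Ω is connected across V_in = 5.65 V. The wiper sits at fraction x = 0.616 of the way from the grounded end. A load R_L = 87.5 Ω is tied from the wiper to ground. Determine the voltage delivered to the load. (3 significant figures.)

V_out ≈ 2.84 V

Split the track: R_lower = x·R_p = 51.44 Ω, R_upper = (1−x)·R_p = 32.06 Ω.
(x·R_p) ‖ R_L = 32.39 Ω.
Loaded-divider output: V_out = 5.65 × 0.5026 = 2.839 V.
(Unloaded: V_out = x·V_in = 3.48 V.)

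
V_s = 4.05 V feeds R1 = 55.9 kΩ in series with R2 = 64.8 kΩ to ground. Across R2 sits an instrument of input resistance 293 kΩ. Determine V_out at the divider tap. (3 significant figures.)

V_out ≈ 1.97 V

First combine the lower leg with the load: R2 ‖ R_L = 53.06 kΩ.
Now apply the divider: V_out = 4.05 × 0.4870 = 1.972 V.
(Unloaded it would be 2.17 V; the load pulls it down.)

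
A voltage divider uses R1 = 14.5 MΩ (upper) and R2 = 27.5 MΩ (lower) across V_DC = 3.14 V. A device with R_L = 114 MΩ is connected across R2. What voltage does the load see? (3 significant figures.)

V_out ≈ 1.90 V

The load sits in parallel with R2, giving an effective lower resistance R2' = R2·R_L/(R2+R_L) = 22.16 MΩ.
Now apply the divider: V_out = 3.14 × 0.6044 = 1.898 V.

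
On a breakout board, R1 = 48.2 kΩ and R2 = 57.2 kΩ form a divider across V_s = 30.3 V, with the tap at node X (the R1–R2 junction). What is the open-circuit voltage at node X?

Open-circuit (no load on X): V_th = V_s · R2/(R1 + R2) = 30.3 × 57.2/(48.20 + 57.2) = 16.44 V.

V_th ≈ 16.4 V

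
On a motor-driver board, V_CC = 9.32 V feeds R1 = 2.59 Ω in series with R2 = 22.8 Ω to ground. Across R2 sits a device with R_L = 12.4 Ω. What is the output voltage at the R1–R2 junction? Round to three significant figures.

First combine the lower leg with the load: R2 ‖ R_L = 8.032 Ω.
Now apply the divider: V_out = 9.32 × 0.7562 = 7.047 V.

V_out ≈ 7.05 V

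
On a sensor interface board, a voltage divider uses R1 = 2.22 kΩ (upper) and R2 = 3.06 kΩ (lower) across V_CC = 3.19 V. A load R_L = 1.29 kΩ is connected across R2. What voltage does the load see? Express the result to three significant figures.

V_out ≈ 0.926 V

First combine the lower leg with the load: R2 ‖ R_L = 0.9074 kΩ.
Voltage divider with the loaded lower leg: V_out = 3.19 × 0.9074/(2.22 + 0.9074) = 3.19 × 0.2902 = 0.9256 V.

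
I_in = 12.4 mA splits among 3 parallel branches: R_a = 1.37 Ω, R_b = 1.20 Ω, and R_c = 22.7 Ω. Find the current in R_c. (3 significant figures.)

I ≈ 0.340 mA

Total conductance ΣG = 1/1.37 + 1/1.20 + 1/22.7 = 1.607 (units of 1/Ω).
By the current-divider rule, I = I_in · G_k/ΣG = 12.4 × 0.02741 = 0.3399 mA.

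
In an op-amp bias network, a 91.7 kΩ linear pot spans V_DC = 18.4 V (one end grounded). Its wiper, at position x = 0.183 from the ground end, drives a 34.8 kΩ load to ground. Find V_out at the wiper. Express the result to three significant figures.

The pot divides into 74.92 kΩ above the wiper and 16.78 kΩ below.
R_L loads the lower segment: effective lower R = 11.32 kΩ.
Then V_out = V_DC · 11.32/(74.92 + 11.32) = 2.416 V.

V_out ≈ 2.42 V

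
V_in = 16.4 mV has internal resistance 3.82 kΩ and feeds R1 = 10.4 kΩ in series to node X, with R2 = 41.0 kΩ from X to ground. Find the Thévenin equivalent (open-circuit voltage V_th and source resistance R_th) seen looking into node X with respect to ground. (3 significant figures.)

R1' = 3.82 + 10.4 = 14.22 kΩ (source resistance + R1).
With X open, the divider is unloaded: V_th = 16.4 × 41.0/55.22 = 12.18 mV.
Zeroing V_in shorts the top of R1' to ground, so R_th = R1' ‖ R2 = 10.56 kΩ.

V_th ≈ 12.2 mV, R_th ≈ 10.6 kΩ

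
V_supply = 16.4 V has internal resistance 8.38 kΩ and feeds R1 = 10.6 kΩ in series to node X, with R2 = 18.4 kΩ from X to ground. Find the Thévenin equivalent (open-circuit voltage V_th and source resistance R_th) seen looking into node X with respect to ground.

V_th ≈ 8.07 V, R_th ≈ 9.34 kΩ

R1' = 8.38 + 10.6 = 18.98 kΩ (source resistance + R1).
With X open, the divider is unloaded: V_th = 16.4 × 18.4/37.38 = 8.073 V.
With V_supply suppressed (replaced by a short), R_th = R1' ‖ R2 = (18.98 × 18.4)/(18.98 + 18.4) = 9.343 kΩ.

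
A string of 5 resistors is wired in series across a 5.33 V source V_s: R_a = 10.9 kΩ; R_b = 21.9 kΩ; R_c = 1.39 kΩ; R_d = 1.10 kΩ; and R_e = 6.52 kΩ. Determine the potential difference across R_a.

V ≈ 1.39 V

ΣR = 10.9 + 21.9 + 1.39 + 1.10 + 6.52 = 41.81 kΩ.
V = V_s · R/ΣR = 5.33 × 0.2607 = 1.390 V.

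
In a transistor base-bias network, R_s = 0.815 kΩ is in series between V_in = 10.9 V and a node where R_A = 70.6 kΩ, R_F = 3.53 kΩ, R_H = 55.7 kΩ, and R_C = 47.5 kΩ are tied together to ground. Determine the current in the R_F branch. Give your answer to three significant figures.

I ≈ 2.42 mA

Parallel bank: R_p = 1/(1/70.6 + 1/3.53 + 1/55.7 + 1/47.5) = 2.972 kΩ.
V_A = 10.9 × 2.972/3.787 = 8.554 V.
Branch current I = V_A/R_F = 8.554/3.53 = 2.423 mA.
(Check via current divider: I_total = 2.878 mA; share G_k/ΣG = 0.8420 → same result.)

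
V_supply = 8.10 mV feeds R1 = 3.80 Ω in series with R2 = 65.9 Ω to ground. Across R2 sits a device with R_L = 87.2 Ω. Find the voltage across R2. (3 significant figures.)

V_out ≈ 7.36 mV

R2 ‖ R_L = (65.9 × 87.2)/(65.9 + 87.2) = 37.53 Ω.
Then V_out = V_supply · R2'/(R1 + R2') = 8.10 × 37.53/41.33 = 7.355 mV.
(Unloaded it would be 7.66 mV; the load pulls it down.)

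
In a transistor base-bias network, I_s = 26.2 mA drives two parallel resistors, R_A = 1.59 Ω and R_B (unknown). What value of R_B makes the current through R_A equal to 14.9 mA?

R_B ≈ 2.10 Ω

Two-branch current divider: I_A = I_s · R_B/(R_A + R_B).
With f = 0.5687, R_B = R_A · f/(1−f) = 1.59 × 1.319 = 2.097 Ω.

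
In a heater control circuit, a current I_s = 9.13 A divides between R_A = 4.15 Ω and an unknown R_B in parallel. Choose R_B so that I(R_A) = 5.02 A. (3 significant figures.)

Two-branch current divider: I_A = I_s · R_B/(R_A + R_B).
With f = 0.5498, R_B = R_A · f/(1−f) = 4.15 × 1.221 = 5.069 Ω.

R_B ≈ 5.07 Ω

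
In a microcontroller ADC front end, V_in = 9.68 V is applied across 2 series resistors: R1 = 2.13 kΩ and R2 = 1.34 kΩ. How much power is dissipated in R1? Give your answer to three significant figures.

Series current I = V_in/ΣR = 9.68/3.470 = 2.790 mA.
P(R1) = I²·R1 = (2.790)² × 2.13 = 16.58 mW.

P ≈ 16.6 mW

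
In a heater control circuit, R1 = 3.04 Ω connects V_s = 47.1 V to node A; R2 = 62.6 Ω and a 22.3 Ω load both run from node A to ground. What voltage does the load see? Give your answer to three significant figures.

V_out ≈ 39.8 V

The load sits in parallel with R2, giving an effective lower resistance R2' = R2·R_L/(R2+R_L) = 16.44 Ω.
Voltage divider with the loaded lower leg: V_out = 47.1 × 16.44/(3.04 + 16.44) = 47.1 × 0.8440 = 39.75 V.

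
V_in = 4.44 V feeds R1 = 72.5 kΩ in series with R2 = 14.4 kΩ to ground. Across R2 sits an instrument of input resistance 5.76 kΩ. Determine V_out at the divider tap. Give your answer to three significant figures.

V_out ≈ 0.238 V

The load sits in parallel with R2, giving an effective lower resistance R2' = R2·R_L/(R2+R_L) = 4.114 kΩ.
Voltage divider with the loaded lower leg: V_out = 4.44 × 4.114/(72.5 + 4.114) = 4.44 × 0.05370 = 0.2384 V.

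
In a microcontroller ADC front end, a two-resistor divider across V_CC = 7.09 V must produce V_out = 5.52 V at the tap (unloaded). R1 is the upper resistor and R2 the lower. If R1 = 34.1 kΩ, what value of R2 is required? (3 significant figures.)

V_out/V_CC = R2/(R1+R2) = 0.7786.
Rearranging, R2 = R1·k/(1−k) = 34.1 × 3.516 = 119.9 kΩ.

R2 ≈ 120 kΩ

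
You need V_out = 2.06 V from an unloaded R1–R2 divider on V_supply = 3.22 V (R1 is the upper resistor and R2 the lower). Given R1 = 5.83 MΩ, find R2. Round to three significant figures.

R2 ≈ 10.4 MΩ

The divider ratio is R2/(R1+R2) = 2.06/3.22 = 0.6398.
So R2 = R1 · V_out/(V_supply − V_out) = 5.83 × 2.06/(3.22 − 2.06) = 5.83 × 1.776 = 10.35 MΩ.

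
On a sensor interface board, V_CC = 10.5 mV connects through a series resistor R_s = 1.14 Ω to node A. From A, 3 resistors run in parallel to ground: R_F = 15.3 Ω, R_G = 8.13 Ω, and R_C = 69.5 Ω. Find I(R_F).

I ≈ 0.557 mA

Parallel bank: R_p = 1/(1/15.3 + 1/8.13 + 1/69.5) = 4.932 Ω.
Node voltage V_A = V_CC · R_p/(R_s + R_p) = 10.5 × 0.8123 = 8.529 mV.
I(R_F) = V_A / R_F = 8.529/15.3 = 0.5574 mA.
(Equivalently: I_total = 1.729 mA, then current-divider fraction G_k/ΣG = 0.3224.)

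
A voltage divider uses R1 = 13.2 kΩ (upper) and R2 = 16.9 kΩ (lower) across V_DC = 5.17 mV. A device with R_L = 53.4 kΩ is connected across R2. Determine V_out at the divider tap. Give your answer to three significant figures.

The load sits in parallel with R2, giving an effective lower resistance R2' = R2·R_L/(R2+R_L) = 12.84 kΩ.
Voltage divider with the loaded lower leg: V_out = 5.17 × 12.84/(13.2 + 12.84) = 5.17 × 0.4930 = 2.549 mV.
(Unloaded it would be 2.90 mV; the load pulls it down.)

V_out ≈ 2.55 mV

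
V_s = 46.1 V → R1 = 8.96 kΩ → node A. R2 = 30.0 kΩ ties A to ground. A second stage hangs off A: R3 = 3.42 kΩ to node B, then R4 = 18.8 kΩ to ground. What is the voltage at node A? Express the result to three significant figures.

The second stage (R3 + R4 = 22.22 kΩ) loads node A in parallel with R2.
Effective lower resistance at A: R2 ‖ 22.22 = 12.77 kΩ.
First divider: V_A = V_s · 12.77/(8.96 + 12.77) = 27.09 V.

V_A ≈ 27.1 V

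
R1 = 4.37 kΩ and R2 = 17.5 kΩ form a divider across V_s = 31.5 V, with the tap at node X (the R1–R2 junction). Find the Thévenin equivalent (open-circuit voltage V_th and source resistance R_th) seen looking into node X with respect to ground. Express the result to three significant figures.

V_th ≈ 25.2 V, R_th ≈ 3.50 kΩ

With X open, the divider is unloaded: V_th = 31.5 × 17.5/21.87 = 25.21 V.
Zeroing V_s shorts the top of R1 to ground, so R_th = R1 ‖ R2 = 3.497 kΩ.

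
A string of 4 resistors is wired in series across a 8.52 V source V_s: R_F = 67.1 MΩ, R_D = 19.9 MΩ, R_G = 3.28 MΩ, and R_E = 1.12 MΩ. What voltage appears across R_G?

Series total: ΣR = 67.1 + 19.9 + 3.28 + 1.12 = 91.40 MΩ.
Voltage divider: V = V_s · (3.280 / 91.40) = 8.52 × 0.03589 = 0.3058 V.

V ≈ 0.306 V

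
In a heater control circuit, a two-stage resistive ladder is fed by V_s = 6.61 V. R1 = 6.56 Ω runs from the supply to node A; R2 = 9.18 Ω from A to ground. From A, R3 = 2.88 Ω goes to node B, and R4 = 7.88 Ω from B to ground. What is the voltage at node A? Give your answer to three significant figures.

The second stage (R3 + R4 = 10.76 Ω) loads node A in parallel with R2.
R2 ‖ (R3+R4) = 4.954 Ω.
V_A = 6.61 × 4.954/(6.56 + 4.954) = 2.844 V.

V_A ≈ 2.84 V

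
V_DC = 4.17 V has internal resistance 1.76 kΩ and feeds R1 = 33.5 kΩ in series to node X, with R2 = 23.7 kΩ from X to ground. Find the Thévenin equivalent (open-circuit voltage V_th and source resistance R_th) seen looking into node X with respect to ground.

R1' = 1.76 + 33.5 = 35.26 kΩ (source resistance + R1).
V_th is the unloaded tap voltage: V_DC · R2/(R1'+R2) = 4.17 × 0.4020 = 1.676 V.
Looking into X with the source shorted: R_th = R1'·R2/(R1'+R2) = 35.26 × 23.7/58.96 = 14.17 kΩ.

V_th ≈ 1.68 V, R_th ≈ 14.2 kΩ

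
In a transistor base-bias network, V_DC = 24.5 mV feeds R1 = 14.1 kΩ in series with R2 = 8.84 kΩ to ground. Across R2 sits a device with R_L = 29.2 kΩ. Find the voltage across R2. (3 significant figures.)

V_out ≈ 7.96 mV

R2 ‖ R_L = (8.84 × 29.2)/(8.84 + 29.2) = 6.786 kΩ.
Now apply the divider: V_out = 24.5 × 0.3249 = 7.960 mV.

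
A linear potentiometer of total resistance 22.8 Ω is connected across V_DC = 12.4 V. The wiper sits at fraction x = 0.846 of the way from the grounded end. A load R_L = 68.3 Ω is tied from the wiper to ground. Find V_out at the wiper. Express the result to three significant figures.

V_out ≈ 10.1 V

The pot divides into 3.511 Ω above the wiper and 19.29 Ω below.
R_L loads the lower segment: effective lower R = 15.04 Ω.
V_out = 12.4 × 15.04/(3.511 + 15.04) = 10.05 V.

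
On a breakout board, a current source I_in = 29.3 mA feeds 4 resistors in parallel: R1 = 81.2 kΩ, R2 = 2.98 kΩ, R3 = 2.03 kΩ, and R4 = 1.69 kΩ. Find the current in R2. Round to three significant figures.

ΣG = 1/81.2 + 1/2.98 + 1/2.03 + 1/1.69 = 1.432.
R2 takes the fraction G_k/ΣG = 0.3356/1.432 = 0.2343, so I = 29.3 × 0.2343 = 6.865 mA.

I ≈ 6.87 mA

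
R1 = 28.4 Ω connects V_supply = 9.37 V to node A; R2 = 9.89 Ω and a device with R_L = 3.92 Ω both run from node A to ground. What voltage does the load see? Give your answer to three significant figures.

V_out ≈ 0.843 V

The load sits in parallel with R2, giving an effective lower resistance R2' = R2·R_L/(R2+R_L) = 2.807 Ω.
Voltage divider with the loaded lower leg: V_out = 9.37 × 2.807/(28.4 + 2.807) = 9.37 × 0.08996 = 0.8429 V.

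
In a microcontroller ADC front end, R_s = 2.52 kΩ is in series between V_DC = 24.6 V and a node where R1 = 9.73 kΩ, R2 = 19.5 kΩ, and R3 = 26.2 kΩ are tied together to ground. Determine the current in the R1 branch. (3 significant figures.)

Combine the parallel branches: R_p = (1/9.73 + 1/19.5 + 1/26.2)⁻¹ = 5.202 kΩ.
Node voltage V_A = V_DC · R_p/(R_s + R_p) = 24.6 × 0.6737 = 16.57 V.
I(R1) = V_A / R1 = 16.57/9.73 = 1.703 mA.

I ≈ 1.70 mA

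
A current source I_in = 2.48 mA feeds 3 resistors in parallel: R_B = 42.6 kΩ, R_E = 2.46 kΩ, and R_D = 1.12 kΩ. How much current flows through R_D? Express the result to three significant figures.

Conductances: ΣG = 1/42.6 + 1/2.46 + 1/1.12 = 1.323 (1/kΩ).
Current divider: I(R_D) = I_in · G_k/ΣG = 2.48 × (0.8929/1.323) = 2.48 × 0.6750 = 1.674 mA.

I ≈ 1.67 mA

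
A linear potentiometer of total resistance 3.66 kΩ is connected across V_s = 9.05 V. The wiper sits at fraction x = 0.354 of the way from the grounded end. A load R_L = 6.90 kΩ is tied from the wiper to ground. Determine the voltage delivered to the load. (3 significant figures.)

Split the track: R_lower = x·R_p = 1.296 kΩ, R_upper = (1−x)·R_p = 2.364 kΩ.
(x·R_p) ‖ R_L = 1.091 kΩ.
Loaded-divider output: V_out = 9.05 × 0.3157 = 2.857 V.
(Unloaded: V_out = x·V_s = 3.20 V.)

V_out ≈ 2.86 V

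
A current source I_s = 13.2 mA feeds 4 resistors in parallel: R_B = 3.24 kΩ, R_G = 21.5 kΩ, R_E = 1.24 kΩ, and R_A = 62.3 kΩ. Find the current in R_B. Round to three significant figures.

I ≈ 3.46 mA

Total conductance ΣG = 1/3.24 + 1/21.5 + 1/1.24 + 1/62.3 = 1.178 (units of 1/kΩ).
By the current-divider rule, I = I_s · G_k/ΣG = 13.2 × 0.2621 = 3.459 mA.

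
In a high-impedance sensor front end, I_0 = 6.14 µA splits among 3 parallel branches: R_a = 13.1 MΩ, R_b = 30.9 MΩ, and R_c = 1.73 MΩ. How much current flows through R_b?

I ≈ 0.289 µA

ΣG = 1/13.1 + 1/30.9 + 1/1.73 = 0.6867.
By the current-divider rule, I = I_0 · G_k/ΣG = 6.14 × 0.04713 = 0.2893 µA.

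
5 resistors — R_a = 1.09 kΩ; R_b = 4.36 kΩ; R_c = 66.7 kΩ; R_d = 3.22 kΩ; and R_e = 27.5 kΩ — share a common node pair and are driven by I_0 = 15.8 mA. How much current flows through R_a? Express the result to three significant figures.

I ≈ 9.61 mA

Total conductance ΣG = 1/1.09 + 1/4.36 + 1/66.7 + 1/3.22 + 1/27.5 = 1.509 (units of 1/kΩ).
R_a takes the fraction G_k/ΣG = 0.9174/1.509 = 0.6081, so I = 15.8 × 0.6081 = 9.608 mA.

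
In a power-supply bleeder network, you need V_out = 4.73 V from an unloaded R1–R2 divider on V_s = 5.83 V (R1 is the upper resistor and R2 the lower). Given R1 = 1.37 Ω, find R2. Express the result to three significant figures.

R2 ≈ 5.89 Ω

Required fraction k = V_out/V_s = 0.8113.
R2 = R1 · 0.8113/(1 − 0.8113) = 5.891 Ω.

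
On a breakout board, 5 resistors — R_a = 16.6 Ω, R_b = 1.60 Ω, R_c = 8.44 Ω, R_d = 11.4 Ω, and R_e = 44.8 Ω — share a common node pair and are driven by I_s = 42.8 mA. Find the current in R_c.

I ≈ 5.55 mA

Conductances: ΣG = 1/16.6 + 1/1.60 + 1/8.44 + 1/11.4 + 1/44.8 = 0.9138 (1/Ω).
By the current-divider rule, I = I_s · G_k/ΣG = 42.8 × 0.1297 = 5.550 mA.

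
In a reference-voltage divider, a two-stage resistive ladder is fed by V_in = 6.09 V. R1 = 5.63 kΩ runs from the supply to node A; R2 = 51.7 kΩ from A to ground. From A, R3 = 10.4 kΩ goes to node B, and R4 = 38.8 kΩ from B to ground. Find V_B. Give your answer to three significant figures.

V_B ≈ 3.93 V

Looking into the second stage from A: R3 + R4 = 49.20 kΩ appears in parallel with R2.
R2 ‖ (R3+R4) = 25.21 kΩ.
So V_A = 6.09 × 0.8174 = 4.978 V.
V_B = V_A × 0.7886 = 3.926 V.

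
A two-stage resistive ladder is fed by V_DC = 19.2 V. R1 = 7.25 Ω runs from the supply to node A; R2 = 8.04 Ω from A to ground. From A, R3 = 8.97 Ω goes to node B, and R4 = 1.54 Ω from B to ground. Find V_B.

Looking into the second stage from A: R3 + R4 = 10.51 Ω appears in parallel with R2.
R2 ‖ (R3+R4) = 4.555 Ω.
So V_A = 19.2 × 0.3859 = 7.409 V.
Then the unloaded second divider: V_B = V_A × R4/(R3+R4) = 7.409 × 0.1465 = 1.086 V.

V_B ≈ 1.09 V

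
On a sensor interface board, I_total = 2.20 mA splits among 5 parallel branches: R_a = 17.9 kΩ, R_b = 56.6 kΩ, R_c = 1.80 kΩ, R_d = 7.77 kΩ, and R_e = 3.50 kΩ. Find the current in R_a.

I ≈ 0.118 mA

Total conductance ΣG = 1/17.9 + 1/56.6 + 1/1.80 + 1/7.77 + 1/3.50 = 1.044 (units of 1/kΩ).
R_a takes the fraction G_k/ΣG = 0.05587/1.044 = 0.05354, so I = 2.20 × 0.05354 = 0.1178 mA.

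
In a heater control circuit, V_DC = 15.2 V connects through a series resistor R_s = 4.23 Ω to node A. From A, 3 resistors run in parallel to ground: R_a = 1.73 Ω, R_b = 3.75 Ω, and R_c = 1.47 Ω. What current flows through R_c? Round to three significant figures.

I ≈ 1.39 A

Parallel bank: R_p = 1/(1/1.73 + 1/3.75 + 1/1.47) = 0.6557 Ω.
Node voltage V_A = V_DC · R_p/(R_s + R_p) = 15.2 × 0.1342 = 2.040 V.
I(R_c) = V_A / R_c = 2.040/1.47 = 1.388 A.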